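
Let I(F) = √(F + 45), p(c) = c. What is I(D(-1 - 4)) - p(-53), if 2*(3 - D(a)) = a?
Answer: 53 + √202/2 ≈ 60.106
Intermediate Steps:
D(a) = 3 - a/2
I(F) = √(45 + F)
I(D(-1 - 4)) - p(-53) = √(45 + (3 - (-1 - 4)/2)) - 1*(-53) = √(45 + (3 - ½*(-5))) + 53 = √(45 + (3 + 5/2)) + 53 = √(45 + 11/2) + 53 = √(101/2) + 53 = √202/2 + 53 = 53 + √202/2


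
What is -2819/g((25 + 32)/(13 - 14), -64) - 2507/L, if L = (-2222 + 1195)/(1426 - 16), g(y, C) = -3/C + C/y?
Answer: 4521918066/4382209 ≈ 1031.9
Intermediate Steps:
L = -1027/1410 ≈ -0.72837
-2819/g((25 + 32)/(13 - 14), -64) - 2507/L = -2819/(-3/(-64) - 64*(13 - 14)/(25 + 32)) - 2507/(-1027/1410) = -2819/(-3*(-1/64) - 64/(57/(-1))) - 2507*(-1410/1027) = -2819/(3/64 - 64/(57*(-1))) + 3534870/1027 = -2819/(3/64 - 64/(-57)) + 3534870/1027 = -2819/(3/64 - 64*(-1/57)) + 3534870/1027 = -2819/(3/64 + 64/57) + 3534870/1027 = -2819/4267/3648 + 3534870/1027 = -2819*3648/4267 + 3534870/1027 = -10283712/4267 + 3534870/1027 = 4521918066/4382209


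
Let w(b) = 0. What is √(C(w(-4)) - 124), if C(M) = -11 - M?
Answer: 3*I*√15 ≈ 11.619*I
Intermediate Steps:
√(C(w(-4)) - 124) = √((-11 - 1*0) - 124) = √((-11 + 0) - 124) = √(-11 - 124) = √(-135) = 3*I*√15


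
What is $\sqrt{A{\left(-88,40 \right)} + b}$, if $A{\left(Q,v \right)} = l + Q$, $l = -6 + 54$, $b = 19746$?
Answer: $\sqrt{19706} \approx 140.38$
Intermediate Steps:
$l = 48$
$A{\left(Q,v \right)} = 48 + Q$
$\sqrt{A{\left(-88,40 \right)} + b} = \sqrt{\left(48 - 88\right) + 19746} = \sqrt{-40 + 19746} = \sqrt{19706}$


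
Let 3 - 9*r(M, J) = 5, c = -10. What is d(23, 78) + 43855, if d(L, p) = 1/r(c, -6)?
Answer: 87701/2 ≈ 43851.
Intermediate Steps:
r(M, J) = -2/9 (r(M, J) = ⅓ - ⅑*5 = ⅓ - 5/9 = -2/9)
d(L, p) = -9/2 (d(L, p) = 1/(-2/9) = -9/2)
d(23, 78) + 43855 = -9/2 + 43855 = 87701/2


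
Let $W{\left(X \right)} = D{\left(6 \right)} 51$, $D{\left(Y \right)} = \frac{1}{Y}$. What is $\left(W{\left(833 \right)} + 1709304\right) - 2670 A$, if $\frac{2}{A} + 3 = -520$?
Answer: $\frac{1787951555}{1046} \approx 1.7093 \cdot 10^{6}$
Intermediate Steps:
$A = - \frac{2}{523}$ ($A = \frac{2}{-3 - 520} = \frac{2}{-523} = 2 \left(- \frac{1}{523}\right) = - \frac{2}{523} \approx -0.0038241$)
$W{\left(X \right)} = \frac{17}{2}$ ($W{\left(X \right)} = \frac{1}{6} \cdot 51 = \frac{17}{2}$)
$\left(W{\left(833 \right)} + 1709304\right) - 2670 A = \left(\frac{17}{2} + 1709304\right) - - \frac{5340}{523} = \frac{3418625}{2} + \frac{5340}{523} = \frac{1787951555}{1046}$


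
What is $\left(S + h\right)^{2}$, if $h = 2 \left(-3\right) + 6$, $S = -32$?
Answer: $1024$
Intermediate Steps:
$h = 0$ ($h = -6 + 6 = 0$)
$\left(S + h\right)^{2} = \left(-32 + 0\right)^{2} = \left(-32\right)^{2} = 1024$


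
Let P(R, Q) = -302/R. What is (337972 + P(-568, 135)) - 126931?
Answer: 59935795/284 ≈ 2.1104e+5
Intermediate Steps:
(337972 + P(-568, 135)) - 126931 = (337972 - 302/(-568)) - 126931 = (337972 - 302*(-1/568)) - 126931 = (337972 + 151/284) - 126931 = 95984199/284 - 126931 = 59935795/284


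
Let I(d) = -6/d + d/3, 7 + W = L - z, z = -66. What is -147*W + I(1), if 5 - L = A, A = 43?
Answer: -9278/3 ≈ -3092.7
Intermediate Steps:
L = -38 (L = 5 - 1*43 = 5 - 43 = -38)
W = 21 (W = -7 + (-38 - 1*(-66)) = -7 + (-38 + 66) = -7 + 28 = 21)
I(d) = -6/d + d/3 (I(d) = -6/d + d*(⅓) = -6/d + d/3)
-147*W + I(1) = -147*21 + (-6/1 + (⅓)*1) = -3087 + (-6*1 + ⅓) = -3087 + (-6 + ⅓) = -3087 - 17/3 = -9278/3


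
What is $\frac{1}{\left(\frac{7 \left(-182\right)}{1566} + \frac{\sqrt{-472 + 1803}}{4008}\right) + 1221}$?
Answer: $\frac{1335250172308608}{1629254183976608005} - \frac{3003318648 \sqrt{11}}{1629254183976608005} \approx 0.00081954$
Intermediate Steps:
$\frac{1}{\left(\frac{7 \left(-182\right)}{1566} + \frac{\sqrt{-472 + 1803}}{4008}\right) + 1221} = \frac{1}{\left(\left(-1274\right) \frac{1}{1566} + \sqrt{1331} \cdot \frac{1}{4008}\right) + 1221} = \frac{1}{\left(- \frac{637}{783} + 11 \sqrt{11} \cdot \frac{1}{4008}\right) + 1221} = \frac{1}{\left(- \frac{637}{783} + \frac{11 \sqrt{11}}{4008}\right) + 1221} = \frac{1}{\frac{955406}{783} + \frac{11 \sqrt{11}}{4008}}$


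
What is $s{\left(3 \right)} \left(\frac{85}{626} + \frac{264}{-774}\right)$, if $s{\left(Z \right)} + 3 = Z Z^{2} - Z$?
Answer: $- \frac{116053}{26918} \approx -4.3114$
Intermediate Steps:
$s{\left(Z \right)} = -3 + Z^{3} - Z$ ($s{\left(Z \right)} = -3 + \left(Z Z^{2} - Z\right) = -3 + \left(Z^{3} - Z\right) = -3 + Z^{3} - Z$)
$s{\left(3 \right)} \left(\frac{85}{626} + \frac{264}{-774}\right) = \left(-3 + 3^{3} - 3\right) \left(\frac{85}{626} + \frac{264}{-774}\right) = \left(-3 + 27 - 3\right) \left(85 \cdot \frac{1}{626} + 264 \left(- \frac{1}{774}\right)\right) = 21 \left(\frac{85}{626} - \frac{44}{129}\right) = 21 \left(- \frac{16579}{80754}\right) = - \frac{116053}{26918}$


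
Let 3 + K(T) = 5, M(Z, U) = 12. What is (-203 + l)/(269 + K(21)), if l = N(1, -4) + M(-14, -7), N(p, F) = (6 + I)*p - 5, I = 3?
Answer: -187/271 ≈ -0.69004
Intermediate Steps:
N(p, F) = -5 + 9*p (N(p, F) = (6 + 3)*p - 5 = 9*p - 5 = -5 + 9*p)
K(T) = 2 (K(T) = -3 + 5 = 2)
l = 16 (l = (-5 + 9*1) + 12 = (-5 + 9) + 12 = 4 + 12 = 16)
(-203 + l)/(269 + K(21)) = (-203 + 16)/(269 + 2) = -187/271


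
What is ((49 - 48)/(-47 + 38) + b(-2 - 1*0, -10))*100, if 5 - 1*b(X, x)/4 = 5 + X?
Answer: 7100/9 ≈ 788.89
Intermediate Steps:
b(X, x) = -4*X (b(X, x) = 20 - 4*(5 + X) = 20 + (-20 - 4*X) = -4*X)
((49 - 48)/(-47 + 38) + b(-2 - 1*0, -10))*100 = ((49 - 48)/(-47 + 38) - 4*(-2 - 1*0))*100 = (1/(-9) - 4*(-2 + 0))*100 = (1*(-⅑) - 4*(-2))*100 = (-⅑ + 8)*100 = (71/9)*100 = 7100/9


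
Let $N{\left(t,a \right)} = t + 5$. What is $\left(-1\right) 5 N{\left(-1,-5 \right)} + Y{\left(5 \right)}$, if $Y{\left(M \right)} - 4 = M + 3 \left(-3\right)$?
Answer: $-20$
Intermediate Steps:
$N{\left(t,a \right)} = 5 + t$
$Y{\left(M \right)} = -5 + M$ ($Y{\left(M \right)} = 4 + \left(M + 3 \left(-3\right)\right) = 4 + \left(M - 9\right) = 4 + \left(-9 + M\right) = -5 + M$)
$\left(-1\right) 5 N{\left(-1,-5 \right)} + Y{\left(5 \right)} = \left(-1\right) 5 \left(5 - 1\right) + \left(-5 + 5\right) = \left(-5\right) 4 + 0 = -20 + 0 = -20$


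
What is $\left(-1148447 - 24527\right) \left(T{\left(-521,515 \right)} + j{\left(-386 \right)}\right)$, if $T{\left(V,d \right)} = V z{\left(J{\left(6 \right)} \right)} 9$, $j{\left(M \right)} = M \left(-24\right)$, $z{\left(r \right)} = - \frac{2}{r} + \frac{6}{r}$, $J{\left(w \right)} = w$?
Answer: $-7199714412$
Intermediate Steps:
$z{\left(r \right)} = \frac{4}{r}$
$j{\left(M \right)} = - 24 M$
$T{\left(V,d \right)} = 6 V$ ($T{\left(V,d \right)} = V \frac{4}{6} \cdot 9 = V 4 \cdot \frac{1}{6} \cdot 9 = V \frac{2}{3} \cdot 9 = \frac{2 V}{3} \cdot 9 = 6 V$)
$\left(-1148447 - 24527\right) \left(T{\left(-521,515 \right)} + j{\left(-386 \right)}\right) = \left(-1148447 - 24527\right) \left(6 \left(-521\right) - -9264\right) = - 1172974 \left(-3126 + 9264\right) = \left(-1172974\right) 6138 = -7199714412$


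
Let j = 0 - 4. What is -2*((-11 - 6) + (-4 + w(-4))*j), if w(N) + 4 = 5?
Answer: 10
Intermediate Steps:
j = -4
w(N) = 1 (w(N) = -4 + 5 = 1)
-2*((-11 - 6) + (-4 + w(-4))*j) = -2*((-11 - 6) + (-4 + 1)*(-4)) = -2*(-17 - 3*(-4)) = -2*(-17 + 12) = -2*(-5) = 10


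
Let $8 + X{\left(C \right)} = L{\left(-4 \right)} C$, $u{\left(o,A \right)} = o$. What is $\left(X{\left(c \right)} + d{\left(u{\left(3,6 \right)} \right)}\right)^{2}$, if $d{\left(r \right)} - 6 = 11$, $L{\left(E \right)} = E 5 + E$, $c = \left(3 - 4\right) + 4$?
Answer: $3969$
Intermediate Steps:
$c = 3$ ($c = -1 + 4 = 3$)
$L{\left(E \right)} = 6 E$ ($L{\left(E \right)} = 5 E + E = 6 E$)
$X{\left(C \right)} = -8 - 24 C$ ($X{\left(C \right)} = -8 + 6 \left(-4\right) C = -8 - 24 C$)
$d{\left(r \right)} = 17$ ($d{\left(r \right)} = 6 + 11 = 17$)
$\left(X{\left(c \right)} + d{\left(u{\left(3,6 \right)} \right)}\right)^{2} = \left(\left(-8 - 72\right) + 17\right)^{2} = \left(-80 + 17\right)^{2} = \left(-63\right)^{2} = 3969$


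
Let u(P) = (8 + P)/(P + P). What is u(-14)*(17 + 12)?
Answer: 87/14 ≈ 6.2143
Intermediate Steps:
u(P) = (8 + P)/(2*P) (u(P) = (8 + P)/((2*P)) = (8 + P)*(1/(2*P)) = (8 + P)/(2*P))
u(-14)*(17 + 12) = ((1/2)*(8 - 14)/(-14))*(17 + 12) = ((1/2)*(-1/14)*(-6))*29 = (3/14)*29 = 87/14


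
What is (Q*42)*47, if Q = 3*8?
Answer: 47376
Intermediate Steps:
Q = 24
(Q*42)*47 = (24*42)*47 = 1008*47 = 47376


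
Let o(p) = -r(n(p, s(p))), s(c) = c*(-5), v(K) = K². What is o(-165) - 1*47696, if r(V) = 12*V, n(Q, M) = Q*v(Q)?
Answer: 53857804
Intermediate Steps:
s(c) = -5*c
n(Q, M) = Q³ (n(Q, M) = Q*Q² = Q³)
o(p) = -12*p³
o(-165) - 1*47696 = -12*(-165)³ - 1*47696 = -12*(-4492125) - 47696 = 53905500 - 47696 = 53857804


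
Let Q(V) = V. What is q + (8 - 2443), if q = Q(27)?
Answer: -2408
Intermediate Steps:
q = 27
q + (8 - 2443) = 27 + (8 - 2443) = 27 - 2435 = -2408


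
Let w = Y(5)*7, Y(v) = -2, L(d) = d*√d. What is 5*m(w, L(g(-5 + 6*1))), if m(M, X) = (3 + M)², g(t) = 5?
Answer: 605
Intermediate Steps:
L(d) = d^(3/2)
w = -14 (w = -2*7 = -14)
5*m(w, L(g(-5 + 6*1))) = 5*(3 - 14)² = 5*(-11)² = 5*121 = 605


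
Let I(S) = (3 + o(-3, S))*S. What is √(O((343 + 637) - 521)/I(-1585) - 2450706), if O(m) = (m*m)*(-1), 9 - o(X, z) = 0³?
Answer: I*√24626788213605/3170 ≈ 1565.5*I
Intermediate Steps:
o(X, z) = 9 (o(X, z) = 9 - 1*0³ = 9 - 1*0 = 9 + 0 = 9)
I(S) = 12*S (I(S) = (3 + 9)*S = 12*S)
O(m) = -m² (O(m) = m²*(-1) = -m²)
√(O((343 + 637) - 521)/I(-1585) - 2450706) = √((-((343 + 637) - 521)²)/((12*(-1585))) - 2450706) = √(-(980 - 521)²/(-19020) - 2450706) = √(-1*459²*(-1/19020) - 2450706) = √(-1*210681*(-1/19020) - 2450706) = √(-210681*(-1/19020) - 2450706) = √(70227/6340 - 2450706) = √(-15537405813/6340) = I*√24626788213605/3170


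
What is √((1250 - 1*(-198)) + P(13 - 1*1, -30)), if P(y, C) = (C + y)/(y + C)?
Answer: 3*√161 ≈ 38.066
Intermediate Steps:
P(y, C) = 1 (P(y, C) = (C + y)/(C + y) = 1)
√((1250 - 1*(-198)) + P(13 - 1*1, -30)) = √((1250 - 1*(-198)) + 1) = √((1250 + 198) + 1) = √(1448 + 1) = √1449 = 3*√161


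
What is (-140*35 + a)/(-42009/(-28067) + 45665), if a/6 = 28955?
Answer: 2369275805/640860782 ≈ 3.6970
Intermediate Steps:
a = 173730 (a = 6*28955 = 173730)
(-140*35 + a)/(-42009/(-28067) + 45665) = (-140*35 + 173730)/(-42009/(-28067) + 45665) = (-4900 + 173730)/(-42009*(-1/28067) + 45665) = 168830/(42009/28067 + 45665) = 168830/(1281721564/28067) = 168830*(28067/1281721564) = 2369275805/640860782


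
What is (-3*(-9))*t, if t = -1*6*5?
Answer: -810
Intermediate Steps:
t = -30 (t = -6*5 = -30)
(-3*(-9))*t = -3*(-9)*(-30) = 27*(-30) = -810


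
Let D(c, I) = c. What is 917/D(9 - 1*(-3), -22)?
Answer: 917/12 ≈ 76.417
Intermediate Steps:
917/D(9 - 1*(-3), -22) = 917/(9 - 1*(-3)) = 917/(9 + 3) = 917/12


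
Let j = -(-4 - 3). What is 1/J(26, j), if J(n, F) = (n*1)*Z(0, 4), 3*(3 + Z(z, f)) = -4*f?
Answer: -3/650 ≈ -0.0046154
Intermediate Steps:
Z(z, f) = -3 - 4*f/3 (Z(z, f) = -3 + (-4*f)/3 = -3 - 4*f/3)
j = 7 (j = -1*(-7) = 7)
J(n, F) = -25*n/3 (J(n, F) = (n*1)*(-3 - 4/3*4) = n*(-3 - 16/3) = n*(-25/3) = -25*n/3)
1/J(26, j) = 1/(-25/3*26) = 1/(-650/3) = -3/650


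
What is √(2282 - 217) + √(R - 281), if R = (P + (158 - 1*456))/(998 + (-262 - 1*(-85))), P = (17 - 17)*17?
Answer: √2065 + I*√189650179/821 ≈ 45.442 + 16.774*I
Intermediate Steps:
P = 0 (P = 0*17 = 0)
R = -298/821 (R = (0 + (158 - 1*456))/(998 + (-262 - 1*(-85))) = (0 + (158 - 456))/(998 + (-262 + 85)) = (0 - 298)/(998 - 177) = -298/821 ≈ -0.36297)
√(2282 - 217) + √(R - 281) = √(2282 - 217) + √(-298/821 - 281) = √2065 + √(-230999/821) = √2065 + I*√189650179/821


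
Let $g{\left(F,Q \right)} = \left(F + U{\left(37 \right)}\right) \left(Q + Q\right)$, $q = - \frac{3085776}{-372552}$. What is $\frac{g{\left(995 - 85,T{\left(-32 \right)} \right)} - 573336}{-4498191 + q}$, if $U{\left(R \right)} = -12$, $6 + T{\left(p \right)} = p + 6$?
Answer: $\frac{9792032584}{69825290319} \approx 0.14024$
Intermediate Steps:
$T{\left(p \right)} = p$ ($T{\left(p \right)} = -6 + \left(p + 6\right) = -6 + \left(6 + p\right) = p$)
$q = \frac{128574}{15523}$ ($q = \left(-3085776\right) \left(- \frac{1}{372552}\right) = \frac{128574}{15523} \approx 8.2828$)
$g{\left(F,Q \right)} = 2 Q \left(-12 + F\right)$ ($g{\left(F,Q \right)} = \left(F - 12\right) \left(Q + Q\right) = \left(-12 + F\right) 2 Q = 2 Q \left(-12 + F\right)$)
$\frac{g{\left(995 - 85,T{\left(-32 \right)} \right)} - 573336}{-4498191 + q} = \frac{2 \left(-32\right) \left(-12 + \left(995 - 85\right)\right) - 573336}{-4498191 + \frac{128574}{15523}} = \frac{2 \left(-32\right) \left(-12 + 910\right) - 573336}{- \frac{69825290319}{15523}} = \left(2 \left(-32\right) 898 - 573336\right) \left(- \frac{15523}{69825290319}\right) = \left(-57472 - 573336\right) \left(- \frac{15523}{69825290319}\right) = \left(-630808\right) \left(- \frac{15523}{69825290319}\right) = \frac{9792032584}{69825290319}$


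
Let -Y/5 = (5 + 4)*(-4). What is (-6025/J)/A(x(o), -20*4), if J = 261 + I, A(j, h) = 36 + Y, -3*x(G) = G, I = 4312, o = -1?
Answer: -6025/987768 ≈ -0.0060996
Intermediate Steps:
Y = 180 (Y = -5*(5 + 4)*(-4) = -45*(-4) = -5*(-36) = 180)
x(G) = -G/3
A(j, h) = 216 (A(j, h) = 36 + 180 = 216)
J = 4573 (J = 261 + 4312 = 4573)
(-6025/J)/A(x(o), -20*4) = -6025/4573/216 = -6025*1/4573*(1/216) = -6025/4573*1/216 = -6025/987768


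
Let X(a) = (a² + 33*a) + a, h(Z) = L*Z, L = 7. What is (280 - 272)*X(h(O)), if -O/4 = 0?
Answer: 0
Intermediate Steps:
O = 0 (O = -4*0 = 0)
h(Z) = 7*Z
X(a) = a² + 34*a
(280 - 272)*X(h(O)) = (280 - 272)*((7*0)*(34 + 7*0)) = 8*(0*(34 + 0)) = 8*(0*34) = 8*0 = 0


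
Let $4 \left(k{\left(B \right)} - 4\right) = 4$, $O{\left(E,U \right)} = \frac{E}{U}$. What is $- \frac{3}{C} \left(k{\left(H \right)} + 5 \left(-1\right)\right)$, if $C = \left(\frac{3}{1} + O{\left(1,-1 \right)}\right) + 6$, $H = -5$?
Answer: $0$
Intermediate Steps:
$k{\left(B \right)} = 5$ ($k{\left(B \right)} = 4 + \frac{1}{4} \cdot 4 = 4 + 1 = 5$)
$C = 8$ ($C = \left(\frac{3}{1} + 1 \frac{1}{-1}\right) + 6 = \left(3 \cdot 1 + 1 \left(-1\right)\right) + 6 = \left(3 - 1\right) + 6 = 2 + 6 = 8$)
$- \frac{3}{C} \left(k{\left(H \right)} + 5 \left(-1\right)\right) = - \frac{3}{8} \left(5 + 5 \left(-1\right)\right) = \left(-3\right) \frac{1}{8} \left(5 - 5\right) = \left(- \frac{3}{8}\right) 0 = 0$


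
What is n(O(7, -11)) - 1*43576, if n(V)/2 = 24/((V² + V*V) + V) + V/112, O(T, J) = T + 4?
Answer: -617379297/14168 ≈ -43576.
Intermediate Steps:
O(T, J) = 4 + T
n(V) = 48/(V + 2*V²) + V/56 (n(V) = 2*(24/((V² + V*V) + V) + V/112) = 2*(24/((V² + V²) + V) + V*(1/112)) = 2*(24/(2*V² + V) + V/112) = 2*(24/(V + 2*V²) + V/112) = 48/(V + 2*V²) + V/56)
n(O(7, -11)) - 1*43576 = (2688 + (4 + 7)² + 2*(4 + 7)³)/(56*(4 + 7)*(1 + 2*(4 + 7))) - 1*43576 = (1/56)*(2688 + 11² + 2*11³)/(11*(1 + 2*11)) - 43576 = (1/56)*(1/11)*(2688 + 121 + 2*1331)/(1 + 22) - 43576 = (1/56)*(1/11)*(2688 + 121 + 2662)/23 - 43576 = (1/56)*(1/11)*(1/23)*5471 - 43576 = 5471/14168 - 43576 = -617379297/14168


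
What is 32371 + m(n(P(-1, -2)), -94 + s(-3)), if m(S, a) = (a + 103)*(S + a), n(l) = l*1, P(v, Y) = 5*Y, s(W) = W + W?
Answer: 32041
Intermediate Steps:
s(W) = 2*W
n(l) = l
m(S, a) = (103 + a)*(S + a)
32371 + m(n(P(-1, -2)), -94 + s(-3)) = 32371 + ((-94 + 2*(-3))**2 + 103*(5*(-2)) + 103*(-94 + 2*(-3)) + (5*(-2))*(-94 + 2*(-3))) = 32371 + ((-94 - 6)**2 + 103*(-10) + 103*(-94 - 6) - 10*(-94 - 6)) = 32371 + ((-100)**2 - 1030 + 103*(-100) - 10*(-100)) = 32371 + (10000 - 1030 - 10300 + 1000) = 32371 - 330 = 32041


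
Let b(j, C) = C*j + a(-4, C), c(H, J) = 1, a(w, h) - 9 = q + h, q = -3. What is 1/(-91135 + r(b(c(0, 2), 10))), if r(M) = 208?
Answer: -1/90927 ≈ -1.0998e-5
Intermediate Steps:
a(w, h) = 6 + h (a(w, h) = 9 + (-3 + h) = 6 + h)
b(j, C) = 6 + C + C*j (b(j, C) = C*j + (6 + C) = 6 + C + C*j)
1/(-91135 + r(b(c(0, 2), 10))) = 1/(-91135 + 208) = 1/(-90927) = -1/90927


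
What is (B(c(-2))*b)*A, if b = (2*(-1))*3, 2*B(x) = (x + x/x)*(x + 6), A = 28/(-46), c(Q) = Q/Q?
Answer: 588/23 ≈ 25.565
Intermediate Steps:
c(Q) = 1
A = -14/23 (A = 28*(-1/46) = -14/23 ≈ -0.60870)
B(x) = (1 + x)*(6 + x)/2 (B(x) = ((x + x/x)*(x + 6))/2 = ((x + 1)*(6 + x))/2 = ((1 + x)*(6 + x))/2 = (1 + x)*(6 + x)/2)
b = -6 (b = -2*3 = -6)
(B(c(-2))*b)*A = ((3 + (½)*1² + (7/2)*1)*(-6))*(-14/23) = ((3 + (½)*1 + 7/2)*(-6))*(-14/23) = ((3 + ½ + 7/2)*(-6))*(-14/23) = (7*(-6))*(-14/23) = -42*(-14/23) = 588/23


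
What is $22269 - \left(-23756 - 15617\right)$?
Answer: $61642$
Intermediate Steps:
$22269 - \left(-23756 - 15617\right) = 22269 - -39373 = 22269 + 39373 = 61642$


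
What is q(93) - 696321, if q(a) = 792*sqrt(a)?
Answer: -696321 + 792*sqrt(93) ≈ -6.8868e+5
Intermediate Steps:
q(93) - 696321 = 792*sqrt(93) - 696321 = -696321 + 792*sqrt(93)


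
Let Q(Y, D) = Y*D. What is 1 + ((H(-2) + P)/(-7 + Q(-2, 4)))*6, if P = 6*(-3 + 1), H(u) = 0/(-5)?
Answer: 29/5 ≈ 5.8000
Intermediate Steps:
Q(Y, D) = D*Y
H(u) = 0 (H(u) = 0*(-⅕) = 0)
P = -12 (P = 6*(-2) = -12)
1 + ((H(-2) + P)/(-7 + Q(-2, 4)))*6 = 1 + ((0 - 12)/(-7 + 4*(-2)))*6 = 1 - 12/(-7 - 8)*6 = 1 - 12/(-15)*6 = 1 - 12*(-1/15)*6 = 1 + (⅘)*6 = 1 + 24/5 = 29/5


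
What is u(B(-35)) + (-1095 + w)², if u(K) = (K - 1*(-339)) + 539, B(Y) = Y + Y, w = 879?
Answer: 47464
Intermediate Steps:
B(Y) = 2*Y
u(K) = 878 + K (u(K) = (K + 339) + 539 = (339 + K) + 539 = 878 + K)
u(B(-35)) + (-1095 + w)² = (878 + 2*(-35)) + (-1095 + 879)² = (878 - 70) + (-216)² = 808 + 46656 = 47464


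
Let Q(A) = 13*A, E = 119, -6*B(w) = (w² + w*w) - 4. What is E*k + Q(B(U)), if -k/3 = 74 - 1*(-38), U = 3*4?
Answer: -121798/3 ≈ -40599.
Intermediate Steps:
U = 12
B(w) = ⅔ - w²/3 (B(w) = -((w² + w*w) - 4)/6 = -((w² + w²) - 4)/6 = -(2*w² - 4)/6 = -(-4 + 2*w²)/6 = ⅔ - w²/3)
k = -336 (k = -3*(74 - 1*(-38)) = -3*(74 + 38) = -3*112 = -336)
E*k + Q(B(U)) = 119*(-336) + 13*(⅔ - ⅓*12²) = -39984 + 13*(⅔ - ⅓*144) = -39984 + 13*(⅔ - 48) = -39984 + 13*(-142/3) = -39984 - 1846/3 = -121798/3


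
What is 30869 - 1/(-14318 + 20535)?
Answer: 191912572/6217 ≈ 30869.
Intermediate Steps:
30869 - 1/(-14318 + 20535) = 30869 - 1/6217 = 191912572/6217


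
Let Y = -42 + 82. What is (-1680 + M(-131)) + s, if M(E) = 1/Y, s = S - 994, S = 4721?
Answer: 81881/40 ≈ 2047.0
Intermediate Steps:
Y = 40
s = 3727 (s = 4721 - 994 = 3727)
M(E) = 1/40
(-1680 + M(-131)) + s = (-1680 + 1/40) + 3727 = -67199/40 + 3727 = 81881/40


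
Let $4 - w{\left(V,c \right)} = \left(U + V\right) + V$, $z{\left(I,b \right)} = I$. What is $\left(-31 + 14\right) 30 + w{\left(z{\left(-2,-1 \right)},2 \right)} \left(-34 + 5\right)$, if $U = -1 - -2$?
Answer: $-713$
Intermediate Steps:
$U = 1$ ($U = -1 + 2 = 1$)
$w{\left(V,c \right)} = 3 - 2 V$ ($w{\left(V,c \right)} = 4 - \left(\left(1 + V\right) + V\right) = 4 - \left(1 + 2 V\right) = 3 - 2 V$)
$\left(-31 + 14\right) 30 + w{\left(z{\left(-2,-1 \right)},2 \right)} \left(-34 + 5\right) = \left(-31 + 14\right) 30 + \left(3 - -4\right) \left(-34 + 5\right) = \left(-17\right) 30 + \left(3 + 4\right) \left(-29\right) = -510 + 7 \left(-29\right) = -510 - 203 = -713$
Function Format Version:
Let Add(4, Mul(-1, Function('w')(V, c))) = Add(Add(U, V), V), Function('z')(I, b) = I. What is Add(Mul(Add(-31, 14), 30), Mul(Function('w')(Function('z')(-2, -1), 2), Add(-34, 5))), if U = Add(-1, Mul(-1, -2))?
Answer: -713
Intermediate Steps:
U = 1 (U = Add(-1, 2) = 1)
Function('w')(V, c) = Add(3, Mul(-2, V)) (Function('w')(V, c) = Add(4, Mul(-1, Add(Add(1, V), V))) = Add(4, Mul(-1, Add(1, Mul(2, V)))) = Add(4, Add(-1, Mul(-2, V))) = Add(3, Mul(-2, V)))
Add(Mul(Add(-31, 14), 30), Mul(Function('w')(Function('z')(-2, -1), 2), Add(-34, 5))) = Add(Mul(Add(-31, 14), 30), Mul(Add(3, Mul(-2, -2)), Add(-34, 5))) = Add(Mul(-17, 30), Mul(Add(3, 4), -29)) = Add(-510, Mul(7, -29)) = Add(-510, -203) = -713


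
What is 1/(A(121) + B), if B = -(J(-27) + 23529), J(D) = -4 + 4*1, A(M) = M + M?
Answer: -1/23287 ≈ -4.2942e-5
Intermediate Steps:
A(M) = 2*M
J(D) = 0 (J(D) = -4 + 4 = 0)
B = -23529 (B = -(0 + 23529) = -1*23529 = -23529)
1/(A(121) + B) = 1/(2*121 - 23529) = 1/(242 - 23529) = 1/(-23287) = -1/23287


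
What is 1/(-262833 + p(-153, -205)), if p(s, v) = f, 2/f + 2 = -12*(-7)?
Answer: -41/10776152 ≈ -3.8047e-6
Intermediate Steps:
f = 1/41 (f = 2/(-2 - 12*(-7)) = 2/(-2 + 84) = 2/82 = 2*(1/82) = 1/41 ≈ 0.024390)
p(s, v) = 1/41
1/(-262833 + p(-153, -205)) = 1/(-262833 + 1/41) = 1/(-10776152/41) = -41/10776152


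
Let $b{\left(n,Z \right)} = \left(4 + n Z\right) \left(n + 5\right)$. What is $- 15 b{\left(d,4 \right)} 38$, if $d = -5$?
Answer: $0$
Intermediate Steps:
$b{\left(n,Z \right)} = \left(4 + Z n\right) \left(5 + n\right)$
$- 15 b{\left(d,4 \right)} 38 = - 15 \left(20 + 4 \left(-5\right) + 4 \left(-5\right)^{2} + 5 \cdot 4 \left(-5\right)\right) 38 = - 15 \left(20 - 20 + 4 \cdot 25 - 100\right) 38 = - 15 \left(20 - 20 + 100 - 100\right) 38 = \left(-15\right) 0 \cdot 38 = 0 \cdot 38 = 0$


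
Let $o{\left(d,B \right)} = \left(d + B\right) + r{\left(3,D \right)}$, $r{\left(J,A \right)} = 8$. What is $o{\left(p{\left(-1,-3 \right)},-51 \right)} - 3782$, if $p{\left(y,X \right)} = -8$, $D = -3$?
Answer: $-3833$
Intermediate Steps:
$o{\left(d,B \right)} = 8 + B + d$ ($o{\left(d,B \right)} = \left(d + B\right) + 8 = \left(B + d\right) + 8 = 8 + B + d$)
$o{\left(p{\left(-1,-3 \right)},-51 \right)} - 3782 = \left(8 - 51 - 8\right) - 3782 = -51 - 3782 = -3833$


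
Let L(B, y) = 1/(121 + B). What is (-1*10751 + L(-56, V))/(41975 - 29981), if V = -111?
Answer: -116469/129935 ≈ -0.89636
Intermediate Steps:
(-1*10751 + L(-56, V))/(41975 - 29981) = (-1*10751 + 1/(121 - 56))/(41975 - 29981) = (-10751 + 1/65)/11994 = (-10751 + 1/65)*(1/11994) = -698814/65*1/11994 = -116469/129935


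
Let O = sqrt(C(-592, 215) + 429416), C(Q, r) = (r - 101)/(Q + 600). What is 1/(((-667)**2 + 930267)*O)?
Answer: sqrt(929)/27466678366 ≈ 1.1097e-9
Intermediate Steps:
C(Q, r) = (-101 + r)/(600 + Q)
O = 43*sqrt(929)/2 (O = sqrt((-101 + 215)/(600 - 592) + 429416) = sqrt(114/8 + 429416) = sqrt((1/8)*114 + 429416) = sqrt(57/4 + 429416) = sqrt(1717721/4) = 43*sqrt(929)/2 ≈ 655.31)
1/(((-667)**2 + 930267)*O) = 1/(((-667)**2 + 930267)*((43*sqrt(929)/2))) = (2*sqrt(929)/39947)/(444889 + 930267) = (2*sqrt(929)/39947)/1375156 = sqrt(929)/27466678366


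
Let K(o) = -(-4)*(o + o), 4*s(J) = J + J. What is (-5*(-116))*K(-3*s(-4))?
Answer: 27840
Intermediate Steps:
s(J) = J/2 (s(J) = (J + J)/4 = (2*J)/4 = J/2)
K(o) = 8*o (K(o) = -(-4)*2*o = -(-8)*o = 8*o)
(-5*(-116))*K(-3*s(-4)) = (-5*(-116))*(8*(-3*(-4)/2)) = 580*(8*(-3*(-2))) = 580*(8*6) = 580*48 = 27840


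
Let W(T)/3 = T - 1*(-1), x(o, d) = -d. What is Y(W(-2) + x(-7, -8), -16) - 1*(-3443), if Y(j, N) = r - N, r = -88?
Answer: 3371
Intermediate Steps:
W(T) = 3 + 3*T (W(T) = 3*(T - 1*(-1)) = 3*(T + 1) = 3*(1 + T) = 3 + 3*T)
Y(j, N) = -88 - N
Y(W(-2) + x(-7, -8), -16) - 1*(-3443) = (-88 - 1*(-16)) - 1*(-3443) = (-88 + 16) + 3443 = -72 + 3443 = 3371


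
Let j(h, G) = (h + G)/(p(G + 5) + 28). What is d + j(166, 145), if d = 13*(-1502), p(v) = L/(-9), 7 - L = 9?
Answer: -4956805/254 ≈ -19515.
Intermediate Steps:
L = -2 (L = 7 - 1*9 = 7 - 9 = -2)
p(v) = 2/9 (p(v) = -2/(-9) = -2*(-1/9) = 2/9)
j(h, G) = 9*G/254 + 9*h/254 (j(h, G) = (h + G)/(2/9 + 28) = (G + h)/(254/9) = (G + h)*(9/254) = 9*G/254 + 9*h/254)
d = -19526
d + j(166, 145) = -19526 + ((9/254)*145 + (9/254)*166) = -19526 + (1305/254 + 747/127) = -19526 + 2799/254 = -4956805/254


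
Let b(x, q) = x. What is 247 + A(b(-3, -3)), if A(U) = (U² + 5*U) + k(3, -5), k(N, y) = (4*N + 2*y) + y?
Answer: 238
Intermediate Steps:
k(N, y) = 3*y + 4*N (k(N, y) = (2*y + 4*N) + y = 3*y + 4*N)
A(U) = -3 + U² + 5*U (A(U) = (U² + 5*U) + (3*(-5) + 4*3) = (U² + 5*U) + (-15 + 12) = (U² + 5*U) - 3 = -3 + U² + 5*U)
247 + A(b(-3, -3)) = 247 + (-3 + (-3)² + 5*(-3)) = 247 + (-3 + 9 - 15) = 247 - 9 = 238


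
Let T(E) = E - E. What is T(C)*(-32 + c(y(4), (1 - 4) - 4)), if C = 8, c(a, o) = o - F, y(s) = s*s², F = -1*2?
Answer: 0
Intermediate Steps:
F = -2
y(s) = s³
c(a, o) = 2 + o (c(a, o) = o - 1*(-2) = o + 2 = 2 + o)
T(E) = 0
T(C)*(-32 + c(y(4), (1 - 4) - 4)) = 0*(-32 + (2 + ((1 - 4) - 4))) = 0*(-32 + (2 + (-3 - 4))) = 0*(-32 + (2 - 7)) = 0*(-32 - 5) = 0*(-37) = 0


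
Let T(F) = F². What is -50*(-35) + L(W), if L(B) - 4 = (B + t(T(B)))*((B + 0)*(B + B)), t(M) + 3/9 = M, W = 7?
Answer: 21628/3 ≈ 7209.3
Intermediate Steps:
t(M) = -⅓ + M
L(B) = 4 + 2*B²*(-⅓ + B + B²) (L(B) = 4 + (B + (-⅓ + B²))*((B + 0)*(B + B)) = 4 + (-⅓ + B + B²)*(B*(2*B)) = 4 + (-⅓ + B + B²)*(2*B²) = 4 + 2*B²*(-⅓ + B + B²))
-50*(-35) + L(W) = -50*(-35) + (4 + 2*7³ + 2*7⁴ - ⅔*7²) = 1750 + (4 + 2*343 + 2*2401 - ⅔*49) = 1750 + (4 + 686 + 4802 - 98/3) = 1750 + 16378/3 = 21628/3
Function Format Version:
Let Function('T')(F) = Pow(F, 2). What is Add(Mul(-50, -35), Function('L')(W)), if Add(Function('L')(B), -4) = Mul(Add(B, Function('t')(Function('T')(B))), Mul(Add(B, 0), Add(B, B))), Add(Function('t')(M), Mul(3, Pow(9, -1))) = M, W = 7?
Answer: Rational(21628, 3) ≈ 7209.3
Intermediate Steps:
Function('t')(M) = Add(Rational(-1, 3), M)
Function('L')(B) = Add(4, Mul(2, Pow(B, 2), Add(Rational(-1, 3), B, Pow(B, 2)))) (Function('L')(B) = Add(4, Mul(Add(B, Add(Rational(-1, 3), Pow(B, 2))), Mul(Add(B, 0), Add(B, B)))) = Add(4, Mul(Add(Rational(-1, 3), B, Pow(B, 2)), Mul(B, Mul(2, B)))) = Add(4, Mul(Add(Rational(-1, 3), B, Pow(B, 2)), Mul(2, Pow(B, 2)))) = Add(4, Mul(2, Pow(B, 2), Add(Rational(-1, 3), B, Pow(B, 2)))))
Add(Mul(-50, -35), Function('L')(W)) = Add(Mul(-50, -35), Add(4, Mul(2, Pow(7, 3)), Mul(2, Pow(7, 4)), Mul(Rational(-2, 3), Pow(7, 2)))) = Add(1750, Add(4, Mul(2, 343), Mul(2, 2401), Mul(Rational(-2, 3), 49))) = Add(1750, Add(4, 686, 4802, Rational(-98, 3))) = Add(1750, Rational(16378, 3)) = Rational(21628, 3)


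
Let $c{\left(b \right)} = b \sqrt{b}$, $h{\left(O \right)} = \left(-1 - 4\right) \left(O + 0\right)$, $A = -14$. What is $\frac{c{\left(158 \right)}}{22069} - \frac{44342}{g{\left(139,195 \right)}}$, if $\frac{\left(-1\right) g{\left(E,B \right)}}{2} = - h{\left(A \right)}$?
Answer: $- \frac{22171}{70} + \frac{158 \sqrt{158}}{22069} \approx -316.64$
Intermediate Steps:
$h{\left(O \right)} = - 5 O$
$g{\left(E,B \right)} = 140$ ($g{\left(E,B \right)} = - 2 \left(- \left(-5\right) \left(-14\right)\right) = - 2 \left(\left(-1\right) 70\right) = \left(-2\right) \left(-70\right) = 140$)
$c{\left(b \right)} = b^{\frac{3}{2}}$
$\frac{c{\left(158 \right)}}{22069} - \frac{44342}{g{\left(139,195 \right)}} = \frac{158^{\frac{3}{2}}}{22069} - \frac{44342}{140} = 158 \sqrt{158} \cdot \frac{1}{22069} - \frac{22171}{70} = \frac{158 \sqrt{158}}{22069} - \frac{22171}{70} = - \frac{22171}{70} + \frac{158 \sqrt{158}}{22069}$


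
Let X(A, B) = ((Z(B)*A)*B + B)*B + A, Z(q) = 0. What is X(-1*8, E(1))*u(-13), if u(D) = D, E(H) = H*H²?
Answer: 91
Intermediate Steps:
E(H) = H³
X(A, B) = A + B² (X(A, B) = ((0*A)*B + B)*B + A = (0*B + B)*B + A = (0 + B)*B + A = B*B + A = B² + A = A + B²)
X(-1*8, E(1))*u(-13) = (-1*8 + (1³)²)*(-13) = (-8 + 1²)*(-13) = (-8 + 1)*(-13) = -7*(-13) = 91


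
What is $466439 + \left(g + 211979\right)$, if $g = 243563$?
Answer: $921981$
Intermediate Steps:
$466439 + \left(g + 211979\right) = 466439 + \left(243563 + 211979\right) = 466439 + 455542 = 921981$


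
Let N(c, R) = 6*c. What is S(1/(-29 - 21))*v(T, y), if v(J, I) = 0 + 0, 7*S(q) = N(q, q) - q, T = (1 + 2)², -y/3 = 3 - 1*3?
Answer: 0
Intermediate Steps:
y = 0 (y = -3*(3 - 1*3) = -3*(3 - 3) = -3*0 = 0)
T = 9 (T = 3² = 9)
S(q) = 5*q/7 (S(q) = (6*q - q)/7 = (5*q)/7 = 5*q/7)
v(J, I) = 0
S(1/(-29 - 21))*v(T, y) = (5/(7*(-29 - 21)))*0 = ((5/7)/(-50))*0 = ((5/7)*(-1/50))*0 = -1/70*0 = 0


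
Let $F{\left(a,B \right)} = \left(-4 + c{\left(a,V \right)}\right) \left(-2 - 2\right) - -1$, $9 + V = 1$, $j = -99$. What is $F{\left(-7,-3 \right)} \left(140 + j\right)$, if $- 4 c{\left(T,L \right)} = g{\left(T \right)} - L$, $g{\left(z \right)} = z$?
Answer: $738$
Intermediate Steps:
$V = -8$ ($V = -9 + 1 = -8$)
$c{\left(T,L \right)} = - \frac{T}{4} + \frac{L}{4}$ ($c{\left(T,L \right)} = - \frac{T - L}{4} = - \frac{T}{4} + \frac{L}{4}$)
$F{\left(a,B \right)} = 25 + a$ ($F{\left(a,B \right)} = \left(-4 - \left(2 + \frac{a}{4}\right)\right) \left(-2 - 2\right) - -1 = \left(-4 - \left(2 + \frac{a}{4}\right)\right) \left(-4\right) + 1 = \left(-6 - \frac{a}{4}\right) \left(-4\right) + 1 = \left(24 + a\right) + 1 = 25 + a$)
$F{\left(-7,-3 \right)} \left(140 + j\right) = \left(25 - 7\right) \left(140 - 99\right) = 18 \cdot 41 = 738$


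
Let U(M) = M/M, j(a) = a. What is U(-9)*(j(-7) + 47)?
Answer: 40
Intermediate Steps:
U(M) = 1
U(-9)*(j(-7) + 47) = 1*(-7 + 47) = 1*40 = 40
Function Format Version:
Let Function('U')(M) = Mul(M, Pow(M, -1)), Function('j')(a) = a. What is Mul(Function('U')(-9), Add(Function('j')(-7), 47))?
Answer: 40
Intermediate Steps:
Function('U')(M) = 1
Mul(Function('U')(-9), Add(Function('j')(-7), 47)) = Mul(1, Add(-7, 47)) = Mul(1, 40) = 40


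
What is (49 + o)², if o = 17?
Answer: 4356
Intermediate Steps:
(49 + o)² = (49 + 17)² = 66² = 4356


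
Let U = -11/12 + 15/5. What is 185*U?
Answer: 4625/12 ≈ 385.42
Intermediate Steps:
U = 25/12 (U = -11*1/12 + 15*(⅕) = -11/12 + 3 = 25/12 ≈ 2.0833)
185*U = 185*(25/12) = 4625/12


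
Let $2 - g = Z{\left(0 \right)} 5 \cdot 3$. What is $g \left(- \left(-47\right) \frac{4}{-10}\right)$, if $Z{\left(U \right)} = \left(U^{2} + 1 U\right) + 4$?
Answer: $\frac{5452}{5} \approx 1090.4$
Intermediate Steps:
$Z{\left(U \right)} = 4 + U + U^{2}$ ($Z{\left(U \right)} = \left(U^{2} + U\right) + 4 = \left(U + U^{2}\right) + 4 = 4 + U + U^{2}$)
$g = -58$ ($g = 2 - \left(4 + 0 + 0^{2}\right) 5 \cdot 3 = 2 - \left(4 + 0 + 0\right) 5 \cdot 3 = 2 - 4 \cdot 5 \cdot 3 = 2 - 20 \cdot 3 = 2 - 60 = -58$)
$g \left(- \left(-47\right) \frac{4}{-10}\right) = - 58 \left(- \left(-47\right) \frac{4}{-10}\right) = - 58 \left(- \left(-47\right) 4 \left(- \frac{1}{10}\right)\right) = - 58 \left(- \frac{\left(-47\right) \left(-2\right)}{5}\right) = - 58 \left(\left(-1\right) \frac{94}{5}\right) = \left(-58\right) \left(- \frac{94}{5}\right) = \frac{5452}{5}$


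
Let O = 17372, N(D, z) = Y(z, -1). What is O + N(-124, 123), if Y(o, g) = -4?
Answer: 17368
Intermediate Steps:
N(D, z) = -4
O + N(-124, 123) = 17372 - 4 = 17368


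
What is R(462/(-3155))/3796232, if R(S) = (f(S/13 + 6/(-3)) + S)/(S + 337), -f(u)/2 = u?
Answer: 79489/26224463663684 ≈ 3.0311e-9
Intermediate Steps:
f(u) = -2*u
R(S) = (4 + 11*S/13)/(337 + S) (R(S) = (-2*(S/13 + 6/(-3)) + S)/(S + 337) = (-2*(S*(1/13) + 6*(-⅓)) + S)/(337 + S) = (-2*(S/13 - 2) + S)/(337 + S) = (-2*(-2 + S/13) + S)/(337 + S) = ((4 - 2*S/13) + S)/(337 + S) = (4 + 11*S/13)/(337 + S))
R(462/(-3155))/3796232 = ((52 + 11*(462/(-3155)))/(13*(337 + 462/(-3155))))/3796232 = ((52 + 11*(462*(-1/3155)))/(13*(337 + 462*(-1/3155))))*(1/3796232) = ((52 + 11*(-462/3155))/(13*(337 - 462/3155)))*(1/3796232) = ((52 - 5082/3155)/(13*(1062773/3155)))*(1/3796232) = ((1/13)*(3155/1062773)*(158978/3155))*(1/3796232) = (158978/13816049)*(1/3796232) = 79489/26224463663684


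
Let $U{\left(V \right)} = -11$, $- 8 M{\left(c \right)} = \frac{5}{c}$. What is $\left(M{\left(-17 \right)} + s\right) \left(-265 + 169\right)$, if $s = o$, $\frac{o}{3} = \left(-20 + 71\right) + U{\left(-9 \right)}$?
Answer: $- \frac{195900}{17} \approx -11524.0$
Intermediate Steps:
$M{\left(c \right)} = - \frac{5}{8 c}$ ($M{\left(c \right)} = - \frac{5 \frac{1}{c}}{8} = - \frac{5}{8 c}$)
$o = 120$ ($o = 3 \left(\left(-20 + 71\right) - 11\right) = 3 \left(51 - 11\right) = 3 \cdot 40 = 120$)
$s = 120$
$\left(M{\left(-17 \right)} + s\right) \left(-265 + 169\right) = \left(- \frac{5}{8 \left(-17\right)} + 120\right) \left(-265 + 169\right) = \left(\left(- \frac{5}{8}\right) \left(- \frac{1}{17}\right) + 120\right) \left(-96\right) = \left(\frac{5}{136} + 120\right) \left(-96\right) = \frac{16325}{136} \left(-96\right) = - \frac{195900}{17}$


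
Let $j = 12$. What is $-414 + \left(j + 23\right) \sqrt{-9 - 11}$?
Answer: $-414 + 70 i \sqrt{5} \approx -414.0 + 156.52 i$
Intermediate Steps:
$-414 + \left(j + 23\right) \sqrt{-9 - 11} = -414 + \left(12 + 23\right) \sqrt{-9 - 11} = -414 + 35 \sqrt{-20} = -414 + 35 \cdot 2 i \sqrt{5} = -414 + 70 i \sqrt{5}$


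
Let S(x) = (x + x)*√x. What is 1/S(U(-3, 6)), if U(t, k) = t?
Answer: I*√3/18 ≈ 0.096225*I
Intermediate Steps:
S(x) = 2*x^(3/2) (S(x) = (2*x)*√x = 2*x^(3/2))
1/S(U(-3, 6)) = 1/(2*(-3)^(3/2)) = 1/(2*(-3*I*√3)) = 1/(-6*I*√3) = I*√3/18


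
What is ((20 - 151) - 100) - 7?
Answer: -238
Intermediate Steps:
((20 - 151) - 100) - 7 = (-131 - 100) - 7 = -231 - 7 = -238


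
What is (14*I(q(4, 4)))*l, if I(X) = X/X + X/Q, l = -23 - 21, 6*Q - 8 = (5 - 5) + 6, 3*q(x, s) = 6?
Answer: -1144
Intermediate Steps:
q(x, s) = 2 (q(x, s) = (⅓)*6 = 2)
Q = 7/3 (Q = 4/3 + ((5 - 5) + 6)/6 = 4/3 + (0 + 6)/6 = 4/3 + (⅙)*6 = 4/3 + 1 = 7/3 ≈ 2.3333)
l = -44
I(X) = 1 + 3*X/7 (I(X) = X/X + X/(7/3) = 1 + X*(3/7) = 1 + 3*X/7)
(14*I(q(4, 4)))*l = (14*(1 + (3/7)*2))*(-44) = (14*(1 + 6/7))*(-44) = (14*(13/7))*(-44) = 26*(-44) = -1144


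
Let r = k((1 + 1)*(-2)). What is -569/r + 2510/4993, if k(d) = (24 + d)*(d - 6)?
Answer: 3343017/998600 ≈ 3.3477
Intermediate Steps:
k(d) = (-6 + d)*(24 + d) (k(d) = (24 + d)*(-6 + d) = (-6 + d)*(24 + d))
r = -200 (r = -144 + ((1 + 1)*(-2))² + 18*((1 + 1)*(-2)) = -144 + (2*(-2))² + 18*(2*(-2)) = -144 + (-4)² + 18*(-4) = -144 + 16 - 72 = -200)
-569/r + 2510/4993 = -569/(-200) + 2510/4993 = -569*(-1/200) + 2510*(1/4993) = 569/200 + 2510/4993 = 3343017/998600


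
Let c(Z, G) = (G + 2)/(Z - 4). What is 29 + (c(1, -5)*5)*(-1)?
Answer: 24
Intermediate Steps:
c(Z, G) = (2 + G)/(-4 + Z)
29 + (c(1, -5)*5)*(-1) = 29 + (((2 - 5)/(-4 + 1))*5)*(-1) = 29 + ((-3/(-3))*5)*(-1) = 29 + (-⅓*(-3)*5)*(-1) = 29 + (1*5)*(-1) = 29 + 5*(-1) = 29 - 5 = 24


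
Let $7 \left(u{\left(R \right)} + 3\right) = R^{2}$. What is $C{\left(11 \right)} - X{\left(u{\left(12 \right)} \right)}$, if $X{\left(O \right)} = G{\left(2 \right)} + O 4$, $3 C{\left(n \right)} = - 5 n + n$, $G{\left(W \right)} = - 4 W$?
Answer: $- \frac{1616}{21} \approx -76.952$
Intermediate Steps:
$u{\left(R \right)} = -3 + \frac{R^{2}}{7}$
$C{\left(n \right)} = - \frac{4 n}{3}$ ($C{\left(n \right)} = \frac{- 5 n + n}{3} = \frac{\left(-4\right) n}{3} = - \frac{4 n}{3}$)
$X{\left(O \right)} = -8 + 4 O$ ($X{\left(O \right)} = \left(-4\right) 2 + O 4 = -8 + 4 O$)
$C{\left(11 \right)} - X{\left(u{\left(12 \right)} \right)} = \left(- \frac{4}{3}\right) 11 - \left(-8 + 4 \left(-3 + \frac{12^{2}}{7}\right)\right) = - \frac{44}{3} - \left(-8 + 4 \left(-3 + \frac{1}{7} \cdot 144\right)\right) = - \frac{44}{3} - \left(-8 + 4 \left(-3 + \frac{144}{7}\right)\right) = - \frac{44}{3} - \left(-8 + 4 \cdot \frac{123}{7}\right) = - \frac{44}{3} - \left(-8 + \frac{492}{7}\right) = - \frac{44}{3} - \frac{436}{7} = - \frac{1616}{21}$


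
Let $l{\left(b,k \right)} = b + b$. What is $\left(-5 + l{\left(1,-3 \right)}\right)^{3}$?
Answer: $-27$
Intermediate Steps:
$l{\left(b,k \right)} = 2 b$
$\left(-5 + l{\left(1,-3 \right)}\right)^{3} = \left(-5 + 2 \cdot 1\right)^{3} = \left(-5 + 2\right)^{3} = \left(-3\right)^{3} = -27$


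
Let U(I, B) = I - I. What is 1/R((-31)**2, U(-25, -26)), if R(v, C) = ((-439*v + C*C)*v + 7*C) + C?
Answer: -1/405425719 ≈ -2.4665e-9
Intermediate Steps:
U(I, B) = 0
R(v, C) = 8*C + v*(C**2 - 439*v) (R(v, C) = ((-439*v + C**2)*v + 7*C) + C = ((C**2 - 439*v)*v + 7*C) + C = (v*(C**2 - 439*v) + 7*C) + C = (7*C + v*(C**2 - 439*v)) + C = 8*C + v*(C**2 - 439*v))
1/R((-31)**2, U(-25, -26)) = 1/(-439*((-31)**2)**2 + 8*0 + (-31)**2*0**2) = 1/(-439*961**2 + 0 + 961*0) = 1/(-439*923521 + 0 + 0) = 1/(-405425719 + 0 + 0) = 1/(-405425719) = -1/405425719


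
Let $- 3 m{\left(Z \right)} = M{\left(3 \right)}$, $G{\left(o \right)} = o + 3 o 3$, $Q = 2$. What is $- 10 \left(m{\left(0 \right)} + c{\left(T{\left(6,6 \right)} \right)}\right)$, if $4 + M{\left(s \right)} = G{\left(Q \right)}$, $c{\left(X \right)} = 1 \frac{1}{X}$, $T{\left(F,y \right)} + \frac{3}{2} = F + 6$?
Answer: $\frac{1100}{21} \approx 52.381$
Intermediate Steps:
$T{\left(F,y \right)} = \frac{9}{2} + F$ ($T{\left(F,y \right)} = - \frac{3}{2} + \left(F + 6\right) = - \frac{3}{2} + \left(6 + F\right) = \frac{9}{2} + F$)
$c{\left(X \right)} = \frac{1}{X}$
$G{\left(o \right)} = 10 o$ ($G{\left(o \right)} = o + 9 o = 10 o$)
$M{\left(s \right)} = 16$ ($M{\left(s \right)} = -4 + 10 \cdot 2 = -4 + 20 = 16$)
$m{\left(Z \right)} = - \frac{16}{3}$ ($m{\left(Z \right)} = \left(- \frac{1}{3}\right) 16 = - \frac{16}{3}$)
$- 10 \left(m{\left(0 \right)} + c{\left(T{\left(6,6 \right)} \right)}\right) = - 10 \left(- \frac{16}{3} + \frac{1}{\frac{9}{2} + 6}\right) = - 10 \left(- \frac{16}{3} + \frac{1}{\frac{21}{2}}\right) = - 10 \left(- \frac{16}{3} + \frac{2}{21}\right) = \left(-10\right) \left(- \frac{110}{21}\right) = \frac{1100}{21}$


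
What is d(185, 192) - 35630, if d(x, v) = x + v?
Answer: -35253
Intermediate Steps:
d(x, v) = v + x
d(185, 192) - 35630 = (192 + 185) - 35630 = 377 - 35630 = -35253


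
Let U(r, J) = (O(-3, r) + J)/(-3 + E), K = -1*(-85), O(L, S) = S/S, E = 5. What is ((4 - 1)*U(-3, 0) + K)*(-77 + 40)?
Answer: -6401/2 ≈ -3200.5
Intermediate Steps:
O(L, S) = 1
K = 85
U(r, J) = ½ + J/2 (U(r, J) = (1 + J)/(-3 + 5) = (1 + J)/2 = (1 + J)*(½) = ½ + J/2)
((4 - 1)*U(-3, 0) + K)*(-77 + 40) = ((4 - 1)*(½ + (½)*0) + 85)*(-77 + 40) = (3*(½ + 0) + 85)*(-37) = (3*(½) + 85)*(-37) = (3/2 + 85)*(-37) = (173/2)*(-37) = -6401/2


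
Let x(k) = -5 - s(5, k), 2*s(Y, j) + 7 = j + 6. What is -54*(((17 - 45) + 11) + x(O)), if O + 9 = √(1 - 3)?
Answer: 918 + 27*I*√2 ≈ 918.0 + 38.184*I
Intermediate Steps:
s(Y, j) = -½ + j/2 (s(Y, j) = -7/2 + (j + 6)/2 = -7/2 + (6 + j)/2 = -7/2 + (3 + j/2) = -½ + j/2)
O = -9 + I*√2 (O = -9 + √(1 - 3) = -9 + √(-2) = -9 + I*√2 ≈ -9.0 + 1.4142*I)
x(k) = -9/2 - k/2 (x(k) = -5 - (-½ + k/2) = -5 + (½ - k/2) = -9/2 - k/2)
-54*(((17 - 45) + 11) + x(O)) = -54*(((17 - 45) + 11) + (-9/2 - (-9 + I*√2)/2)) = -54*((-28 + 11) + (-9/2 + (9/2 - I*√2/2))) = -54*(-17 - I*√2/2) = 918 + 27*I*√2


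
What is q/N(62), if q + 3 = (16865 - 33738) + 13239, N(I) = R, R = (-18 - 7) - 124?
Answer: 3637/149 ≈ 24.409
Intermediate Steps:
R = -149 (R = -25 - 124 = -149)
N(I) = -149
q = -3637 (q = -3 + ((16865 - 33738) + 13239) = -3 + (-16873 + 13239) = -3 - 3634 = -3637)
q/N(62) = -3637/(-149) = -3637*(-1/149) = 3637/149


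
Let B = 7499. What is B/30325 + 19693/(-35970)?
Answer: -65490239/218158050 ≈ -0.30020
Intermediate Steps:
B/30325 + 19693/(-35970) = 7499/30325 + 19693/(-35970) = 7499*(1/30325) + 19693*(-1/35970) = 7499/30325 - 19693/35970 = -65490239/218158050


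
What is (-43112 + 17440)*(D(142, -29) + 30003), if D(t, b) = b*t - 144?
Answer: -660822952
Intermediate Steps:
D(t, b) = -144 + b*t
(-43112 + 17440)*(D(142, -29) + 30003) = (-43112 + 17440)*((-144 - 29*142) + 30003) = -25672*((-144 - 4118) + 30003) = -25672*(-4262 + 30003) = -25672*25741 = -660822952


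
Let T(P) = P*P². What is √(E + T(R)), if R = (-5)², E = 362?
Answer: 73*√3 ≈ 126.44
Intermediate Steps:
R = 25
T(P) = P³
√(E + T(R)) = √(362 + 25³) = √(362 + 15625) = √15987 = 73*√3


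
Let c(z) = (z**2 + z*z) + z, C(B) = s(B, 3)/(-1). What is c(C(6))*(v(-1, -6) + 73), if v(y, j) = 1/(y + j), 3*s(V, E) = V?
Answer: 3060/7 ≈ 437.14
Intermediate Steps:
s(V, E) = V/3
v(y, j) = 1/(j + y)
C(B) = -B/3 (C(B) = (B/3)/(-1) = (B/3)*(-1) = -B/3)
c(z) = z + 2*z**2 (c(z) = (z**2 + z**2) + z = 2*z**2 + z = z + 2*z**2)
c(C(6))*(v(-1, -6) + 73) = ((-1/3*6)*(1 + 2*(-1/3*6)))*(1/(-6 - 1) + 73) = (-2*(1 + 2*(-2)))*(1/(-7) + 73) = (-2*(1 - 4))*(-1/7 + 73) = -2*(-3)*(510/7) = 6*(510/7) = 3060/7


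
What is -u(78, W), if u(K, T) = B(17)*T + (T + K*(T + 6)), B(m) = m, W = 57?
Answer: -5940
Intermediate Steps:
u(K, T) = 18*T + K*(6 + T) (u(K, T) = 17*T + (T + K*(T + 6)) = 17*T + (T + K*(6 + T)) = 18*T + K*(6 + T))
-u(78, W) = -(6*78 + 18*57 + 78*57) = -(468 + 1026 + 4446) = -1*5940 = -5940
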